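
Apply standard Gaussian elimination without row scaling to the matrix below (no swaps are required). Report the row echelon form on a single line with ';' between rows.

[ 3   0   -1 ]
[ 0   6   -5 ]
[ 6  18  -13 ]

REF = [3 0 -1; 0 6 -5; 0 0 4]

Forward elimination:
R3 <- R3 - (2)*R1:  [   0   18  -11 ]
R3 <- R3 - (3)*R2:  [ 0  0  4 ]
Row echelon form:
[ 3  0  -1 ]
[ 0  6  -5 ]
[ 0  0   4 ]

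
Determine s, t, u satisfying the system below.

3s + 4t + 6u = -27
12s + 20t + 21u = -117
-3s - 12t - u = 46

(-3, -3, -1)

Forward elimination on [A|b]:
R2 <- R2 - (4)*R1:  [  0   4  -3  -9 ]
R3 <- R3 - (-1)*R1:  [  0  -8   5  19 ]
R3 <- R3 - (-2)*R2:  [  0   0  -1   1 ]
Row echelon form:
[ 3  4   6  |  -27 ]
[ 0  4  -3  |   -9 ]
[ 0  0  -1  |    1 ]
Back-substitution:
u = (1) / -1 = -1
t = (-9 - (-3)*(-1)) / 4 = -3
s = (-27 - (4)*(-3) - (6)*(-1)) / 3 = -3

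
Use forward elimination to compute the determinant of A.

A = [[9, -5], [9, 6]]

Forward elimination:
R2 <- R2 - (1)*R1:  [  0  11 ]
Upper-triangular form:
[ 9  -5 ]
[ 0  11 ]
det(A) = (-1)^0 * (9) * (11) = 99  (0 row swaps -> sign +1)

det(A) = 99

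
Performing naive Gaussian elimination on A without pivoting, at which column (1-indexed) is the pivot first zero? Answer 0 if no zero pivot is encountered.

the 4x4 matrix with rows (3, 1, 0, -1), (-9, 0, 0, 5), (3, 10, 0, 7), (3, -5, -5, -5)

first zero-pivot column = 3

Naive forward elimination:
R2 <- R2 - (-3)*R1:  [ 0  3  0  2 ]
R3 <- R3 - (1)*R1:  [ 0  9  0  8 ]
R4 <- R4 - (1)*R1:  [  0  -6  -5  -4 ]
R3 <- R3 - (3)*R2:  [ 0  0  0  2 ]
R4 <- R4 - (-2)*R2:  [  0   0  -5   0 ]
Matrix at this point:
[ 3  1   0  -1 ]
[ 0  3   0   2 ]
[ 0  0   0   2 ]
[ 0  0  -5   0 ]
Pivot entry (3,3) is zero but row 4 has -5 in column 3 -> naive elimination stops; a row interchange (e.g. R3 <-> R4) would be required here.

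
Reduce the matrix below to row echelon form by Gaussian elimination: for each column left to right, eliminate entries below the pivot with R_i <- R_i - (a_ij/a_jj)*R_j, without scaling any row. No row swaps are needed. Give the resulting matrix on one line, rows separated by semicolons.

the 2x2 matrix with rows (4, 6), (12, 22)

Forward elimination:
R2 <- R2 - (3)*R1:  [ 0  4 ]
Row echelon form:
[ 4  6 ]
[ 0  4 ]

REF = [4 6; 0 4]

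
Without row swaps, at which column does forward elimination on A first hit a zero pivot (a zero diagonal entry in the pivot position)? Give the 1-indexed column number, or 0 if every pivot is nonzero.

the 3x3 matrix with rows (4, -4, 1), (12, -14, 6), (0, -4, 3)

Naive forward elimination:
R2 <- R2 - (3)*R1:  [  0  -2   3 ]
R3 <- R3 - (2)*R2:  [  0   0  -3 ]
All pivots nonzero; naive elimination completes without hitting a zero pivot.

first zero-pivot column = 0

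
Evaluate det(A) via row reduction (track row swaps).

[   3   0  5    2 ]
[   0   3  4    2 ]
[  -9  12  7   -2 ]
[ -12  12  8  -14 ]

det(A) = -324

Forward elimination:
R3 <- R3 - (-3)*R1:  [  0  12  22   4 ]
R4 <- R4 - (-4)*R1:  [  0  12  28  -6 ]
R3 <- R3 - (4)*R2:  [  0   0   6  -4 ]
R4 <- R4 - (4)*R2:  [   0    0   12  -14 ]
R4 <- R4 - (2)*R3:  [  0   0   0  -6 ]
Upper-triangular form:
[ 3  0  5   2 ]
[ 0  3  4   2 ]
[ 0  0  6  -4 ]
[ 0  0  0  -6 ]
det(A) = (-1)^0 * (3) * (3) * (6) * (-6) = -324  (0 row swaps -> sign +1)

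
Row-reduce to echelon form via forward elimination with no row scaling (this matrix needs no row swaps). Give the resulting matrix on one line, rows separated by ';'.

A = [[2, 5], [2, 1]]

REF = [2 5; 0 -4]

Forward elimination:
R2 <- R2 - (1)*R1:  [  0  -4 ]
Row echelon form:
[ 2   5 ]
[ 0  -4 ]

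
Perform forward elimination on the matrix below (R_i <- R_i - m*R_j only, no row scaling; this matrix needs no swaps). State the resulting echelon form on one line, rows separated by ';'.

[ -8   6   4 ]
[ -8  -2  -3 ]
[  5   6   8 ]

Forward elimination:
R2 <- R2 - (1)*R1:  [  0  -8  -7 ]
R3 <- R3 - (-5/8)*R1:  [    0  39/4  21/2 ]
R3 <- R3 - (-39/32)*R2:  [     0      0  63/32 ]
Row echelon form:
[ -8   6      4 ]
[  0  -8     -7 ]
[  0   0  63/32 ]

REF = [-8 6 4; 0 -8 -7; 0 0 63/32]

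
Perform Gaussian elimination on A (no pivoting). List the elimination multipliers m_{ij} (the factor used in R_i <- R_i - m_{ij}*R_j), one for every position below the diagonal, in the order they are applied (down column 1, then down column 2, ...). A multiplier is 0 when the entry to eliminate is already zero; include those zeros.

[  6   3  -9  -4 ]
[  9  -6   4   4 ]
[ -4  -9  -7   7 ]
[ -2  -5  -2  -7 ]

multipliers: 3/2, -2/3, -1/3, 2/3, 8/21, 35/74

Forward elimination:
R2 <- R2 - (3/2)*R1:  [     0  -21/2   35/2     10 ]
R3 <- R3 - (-2/3)*R1:  [    0    -7   -13  13/3 ]
R4 <- R4 - (-1/3)*R1:  [     0     -4     -5  -25/3 ]
R3 <- R3 - (2/3)*R2:  [     0      0  -74/3   -7/3 ]
R4 <- R4 - (8/21)*R2:  [     0      0  -35/3  -85/7 ]
R4 <- R4 - (35/74)*R3:  [           0            0            0  -17155/1554 ]
Multipliers (in order of application): m_{21} = 3/2, m_{31} = -2/3, m_{41} = -1/3, m_{32} = 2/3, m_{42} = 8/21, m_{43} = 35/74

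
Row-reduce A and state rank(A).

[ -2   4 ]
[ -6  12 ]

Row reduction:
R2 <- R2 - (3)*R1:  [ 0  0 ]
Row echelon form:
[ -2  4 ]
[  0  0 ]
Nonzero rows / pivot columns: 1

rank(A) = 1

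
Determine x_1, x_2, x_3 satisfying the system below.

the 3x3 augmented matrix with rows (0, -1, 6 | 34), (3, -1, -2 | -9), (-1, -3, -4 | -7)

(-1, -4, 5)

Forward elimination on [A|b]:
R1 <-> R2   (pivot in column 1 was zero)
[  3  -1  -2  -9 ]
[  0  -1   6  34 ]
[ -1  -3  -4  -7 ]
R3 <- R3 - (-1/3)*R1:  [     0  -10/3  -14/3    -10 ]
R3 <- R3 - (10/3)*R2:  [      0       0   -74/3  -370/3 ]
Row echelon form:
[ 3  -1     -2  |      -9 ]
[ 0  -1      6  |      34 ]
[ 0   0  -74/3  |  -370/3 ]
Back-substitution:
x_3 = (-370/3) / (-74/3) = 5
x_2 = (34 - (6)*(5)) / -1 = -4
x_1 = (-9 - (-1)*(-4) - (-2)*(5)) / 3 = -1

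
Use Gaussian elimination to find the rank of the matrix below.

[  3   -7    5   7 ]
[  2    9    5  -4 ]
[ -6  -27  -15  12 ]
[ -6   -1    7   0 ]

rank(A) = 3

Row reduction:
R2 <- R2 - (2/3)*R1:  [     0   41/3    5/3  -26/3 ]
R3 <- R3 - (-2)*R1:  [   0  -41   -5   26 ]
R4 <- R4 - (-2)*R1:  [   0  -15   17   14 ]
R3 <- R3 - (-3)*R2:  [ 0  0  0  0 ]
R4 <- R4 - (-45/41)*R2:  [      0       0  772/41  184/41 ]
R3 <-> R4   (pivot in column 3 was zero)
[ 3    -7       5       7 ]
[ 0  41/3     5/3   -26/3 ]
[ 0     0  772/41  184/41 ]
[ 0     0       0       0 ]
Row echelon form:
[ 3    -7       5       7 ]
[ 0  41/3     5/3   -26/3 ]
[ 0     0  772/41  184/41 ]
[ 0     0       0       0 ]
Nonzero rows / pivot columns: 3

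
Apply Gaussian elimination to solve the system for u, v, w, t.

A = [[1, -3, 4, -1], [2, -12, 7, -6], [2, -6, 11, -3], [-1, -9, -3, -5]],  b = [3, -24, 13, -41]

Forward elimination on [A|b]:
R2 <- R2 - (2)*R1:  [   0   -6   -1   -4  -30 ]
R3 <- R3 - (2)*R1:  [  0   0   3  -1   7 ]
R4 <- R4 - (-1)*R1:  [   0  -12    1   -6  -38 ]
R4 <- R4 - (2)*R2:  [  0   0   3   2  22 ]
R4 <- R4 - (1)*R3:  [  0   0   0   3  15 ]
Row echelon form:
[ 1  -3   4  -1  |    3 ]
[ 0  -6  -1  -4  |  -30 ]
[ 0   0   3  -1  |    7 ]
[ 0   0   0   3  |   15 ]
Back-substitution:
t = (15) / 3 = 5
w = (7 - (-1)*(5)) / 3 = 4
v = (-30 - (-1)*(4) - (-4)*(5)) / -6 = 1
u = (3 - (-3)*(1) - (4)*(4) - (-1)*(5)) / 1 = -5

(-5, 1, 4, 5)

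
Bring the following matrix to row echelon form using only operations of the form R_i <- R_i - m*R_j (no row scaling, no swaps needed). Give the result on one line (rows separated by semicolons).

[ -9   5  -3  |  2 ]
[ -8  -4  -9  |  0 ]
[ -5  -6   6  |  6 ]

REF = [-9 5 -3 2; 0 -76/9 -19/3 -16/9; 0 0 57/4 128/19]

Forward elimination:
R2 <- R2 - (8/9)*R1:  [     0  -76/9  -19/3  -16/9 ]
R3 <- R3 - (5/9)*R1:  [     0  -79/9   23/3   44/9 ]
R3 <- R3 - (79/76)*R2:  [      0       0    57/4  128/19 ]
Row echelon form:
[ -9      5     -3  |       2 ]
[  0  -76/9  -19/3  |   -16/9 ]
[  0      0   57/4  |  128/19 ]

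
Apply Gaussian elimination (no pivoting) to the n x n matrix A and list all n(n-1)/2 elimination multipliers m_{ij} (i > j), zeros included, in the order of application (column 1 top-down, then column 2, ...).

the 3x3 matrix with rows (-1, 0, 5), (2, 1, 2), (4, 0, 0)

Forward elimination:
R2 <- R2 - (-2)*R1:  [  0   1  12 ]
R3 <- R3 - (-4)*R1:  [  0   0  20 ]
R3: entry in column 2 is already 0 -> m_{32} = 0 (no row operation needed)
Multipliers (in order of application): m_{21} = -2, m_{31} = -4, m_{32} = 0

multipliers: -2, -4, 0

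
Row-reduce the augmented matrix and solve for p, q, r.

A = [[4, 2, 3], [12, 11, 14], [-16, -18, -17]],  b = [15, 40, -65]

(5, 2, -3)

Forward elimination on [A|b]:
R2 <- R2 - (3)*R1:  [  0   5   5  -5 ]
R3 <- R3 - (-4)*R1:  [   0  -10   -5   -5 ]
R3 <- R3 - (-2)*R2:  [   0    0    5  -15 ]
Row echelon form:
[ 4  2  3  |   15 ]
[ 0  5  5  |   -5 ]
[ 0  0  5  |  -15 ]
Back-substitution:
r = (-15) / 5 = -3
q = (-5 - (5)*(-3)) / 5 = 2
p = (15 - (2)*(2) - (3)*(-3)) / 4 = 5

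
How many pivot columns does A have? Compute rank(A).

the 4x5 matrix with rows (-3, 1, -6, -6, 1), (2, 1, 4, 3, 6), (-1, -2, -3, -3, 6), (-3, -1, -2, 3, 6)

rank(A) = 4

Row reduction:
R2 <- R2 - (-2/3)*R1:  [    0   5/3     0    -1  20/3 ]
R3 <- R3 - (1/3)*R1:  [    0  -7/3    -1    -1  17/3 ]
R4 <- R4 - (1)*R1:  [  0  -2   4   9   5 ]
R3 <- R3 - (-7/5)*R2:  [     0      0     -1  -12/5     15 ]
R4 <- R4 - (-6/5)*R2:  [    0     0     4  39/5    13 ]
R4 <- R4 - (-4)*R3:  [    0     0     0  -9/5    73 ]
Row echelon form:
[ -3    1  -6     -6     1 ]
[  0  5/3   0     -1  20/3 ]
[  0    0  -1  -12/5    15 ]
[  0    0   0   -9/5    73 ]
Nonzero rows / pivot columns: 4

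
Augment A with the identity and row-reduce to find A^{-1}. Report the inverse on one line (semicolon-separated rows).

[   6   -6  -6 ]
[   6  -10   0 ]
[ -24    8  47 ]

Gauss-Jordan on [A | I]:
R1 <- (1/6)*R1:  [   1   -1   -1  |  1/6    0    0 ]
R2 <- R2 - (6)*R1:  [  0  -4   6  |  -1   1   0 ]
R3 <- R3 - (-24)*R1:  [   0  -16   23  |    4    0    1 ]
R2 <- (1/-4)*R2:  [    0     1  -3/2  |   1/4  -1/4     0 ]
R1 <- R1 - (-1)*R2:  [    1     0  -5/2  |  5/12  -1/4     0 ]
R3 <- R3 - (-16)*R2:  [  0   0  -1  |   8  -4   1 ]
R3 <- (1/-1)*R3:  [  0   0   1  |  -8   4  -1 ]
R1 <- R1 - (-5/2)*R3:  [       1        0        0  |  -235/12     39/4     -5/2 ]
R2 <- R2 - (-3/2)*R3:  [     0      1      0  |  -47/4   23/4   -3/2 ]
Right block of [I | A^{-1}] is the inverse:
[ -235/12  39/4  -5/2 ]
[   -47/4  23/4  -3/2 ]
[      -8     4    -1 ]

inverse = [-235/12 39/4 -5/2; -47/4 23/4 -3/2; -8 4 -1]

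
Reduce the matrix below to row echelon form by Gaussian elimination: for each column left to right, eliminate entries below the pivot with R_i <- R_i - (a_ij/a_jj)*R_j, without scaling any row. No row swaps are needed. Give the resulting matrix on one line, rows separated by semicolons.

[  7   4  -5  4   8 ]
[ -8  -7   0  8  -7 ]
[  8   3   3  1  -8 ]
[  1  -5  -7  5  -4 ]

REF = [7 4 -5 4 8; 0 -17/7 -40/7 88/7 15/7; 0 0 211/17 -199/17 -315/17; 0 0 0 -3793/211 27/211]

Forward elimination:
R2 <- R2 - (-8/7)*R1:  [     0  -17/7  -40/7   88/7   15/7 ]
R3 <- R3 - (8/7)*R1:  [      0   -11/7    61/7   -25/7  -120/7 ]
R4 <- R4 - (1/7)*R1:  [     0  -39/7  -44/7   31/7  -36/7 ]
R3 <- R3 - (11/17)*R2:  [       0        0   211/17  -199/17  -315/17 ]
R4 <- R4 - (39/17)*R2:  [       0        0   116/17  -415/17  -171/17 ]
R4 <- R4 - (116/211)*R3:  [         0          0          0  -3793/211     27/211 ]
Row echelon form:
[ 7      4      -5          4        8 ]
[ 0  -17/7   -40/7       88/7     15/7 ]
[ 0      0  211/17    -199/17  -315/17 ]
[ 0      0       0  -3793/211   27/211 ]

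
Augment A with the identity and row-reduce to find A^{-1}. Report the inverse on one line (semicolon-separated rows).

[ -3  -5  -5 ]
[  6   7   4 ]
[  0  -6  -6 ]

inverse = [-1/3 0 5/18; 2/3 1/3 -1/3; -2/3 -1/3 1/6]

Gauss-Jordan on [A | I]:
R1 <- (1/-3)*R1:  [    1   5/3   5/3  |  -1/3     0     0 ]
R2 <- R2 - (6)*R1:  [  0  -3  -6  |   2   1   0 ]
R2 <- (1/-3)*R2:  [    0     1     2  |  -2/3  -1/3     0 ]
R1 <- R1 - (5/3)*R2:  [    1     0  -5/3  |   7/9   5/9     0 ]
R3 <- R3 - (-6)*R2:  [  0   0   6  |  -4  -2   1 ]
R3 <- (1/6)*R3:  [    0     0     1  |  -2/3  -1/3   1/6 ]
R1 <- R1 - (-5/3)*R3:  [    1     0     0  |  -1/3     0  5/18 ]
R2 <- R2 - (2)*R3:  [    0     1     0  |   2/3   1/3  -1/3 ]
Right block of [I | A^{-1}] is the inverse:
[ -1/3     0  5/18 ]
[  2/3   1/3  -1/3 ]
[ -2/3  -1/3   1/6 ]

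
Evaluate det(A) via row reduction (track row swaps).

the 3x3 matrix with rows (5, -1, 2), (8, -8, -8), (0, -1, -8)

Forward elimination:
R2 <- R2 - (8/5)*R1:  [     0  -32/5  -56/5 ]
R3 <- R3 - (5/32)*R2:  [     0      0  -25/4 ]
Upper-triangular form:
[ 5     -1      2 ]
[ 0  -32/5  -56/5 ]
[ 0      0  -25/4 ]
det(A) = (-1)^0 * (5) * (-32/5) * (-25/4) = 200  (0 row swaps -> sign +1)

det(A) = 200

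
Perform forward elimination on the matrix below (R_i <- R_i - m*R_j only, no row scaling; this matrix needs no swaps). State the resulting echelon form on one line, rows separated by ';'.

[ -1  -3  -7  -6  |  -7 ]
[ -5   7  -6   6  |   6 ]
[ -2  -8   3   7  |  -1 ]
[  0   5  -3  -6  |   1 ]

Forward elimination:
R2 <- R2 - (5)*R1:  [  0  22  29  36  41 ]
R3 <- R3 - (2)*R1:  [  0  -2  17  19  13 ]
R3 <- R3 - (-1/11)*R2:  [      0       0  216/11  245/11  184/11 ]
R4 <- R4 - (5/22)*R2:  [       0        0  -211/22  -156/11  -183/22 ]
R4 <- R4 - (-211/432)*R3:  [         0          0          0  -1427/432      -4/27 ]
Row echelon form:
[ -1  -3      -7         -6  |      -7 ]
[  0  22      29         36  |      41 ]
[  0   0  216/11     245/11  |  184/11 ]
[  0   0       0  -1427/432  |   -4/27 ]

REF = [-1 -3 -7 -6 -7; 0 22 29 36 41; 0 0 216/11 245/11 184/11; 0 0 0 -1427/432 -4/27]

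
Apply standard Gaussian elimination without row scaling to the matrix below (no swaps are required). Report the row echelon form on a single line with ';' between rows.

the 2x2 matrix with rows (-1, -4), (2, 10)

REF = [-1 -4; 0 2]

Forward elimination:
R2 <- R2 - (-2)*R1:  [ 0  2 ]
Row echelon form:
[ -1  -4 ]
[  0   2 ]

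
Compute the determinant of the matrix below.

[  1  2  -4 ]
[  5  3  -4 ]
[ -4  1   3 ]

det(A) = -53

Forward elimination:
R2 <- R2 - (5)*R1:  [  0  -7  16 ]
R3 <- R3 - (-4)*R1:  [   0    9  -13 ]
R3 <- R3 - (-9/7)*R2:  [    0     0  53/7 ]
Upper-triangular form:
[ 1   2    -4 ]
[ 0  -7    16 ]
[ 0   0  53/7 ]
det(A) = (-1)^0 * (1) * (-7) * (53/7) = -53  (0 row swaps -> sign +1)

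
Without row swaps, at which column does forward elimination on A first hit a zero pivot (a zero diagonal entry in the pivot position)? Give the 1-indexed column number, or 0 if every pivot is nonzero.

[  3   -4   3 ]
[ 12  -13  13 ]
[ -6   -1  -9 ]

Naive forward elimination:
R2 <- R2 - (4)*R1:  [ 0  3  1 ]
R3 <- R3 - (-2)*R1:  [  0  -9  -3 ]
R3 <- R3 - (-3)*R2:  [ 0  0  0 ]
Matrix at this point:
[ 3  -4  3 ]
[ 0   3  1 ]
[ 0   0  0 ]
Pivot entry (3,3) in the last row is zero and there are no rows below to swap with -> zero pivot in column 3 (A is singular).

first zero-pivot column = 3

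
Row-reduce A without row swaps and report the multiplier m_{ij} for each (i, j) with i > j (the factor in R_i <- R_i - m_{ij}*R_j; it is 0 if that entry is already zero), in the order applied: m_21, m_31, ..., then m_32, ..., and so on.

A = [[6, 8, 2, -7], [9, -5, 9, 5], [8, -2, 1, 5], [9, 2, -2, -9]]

Forward elimination:
R2 <- R2 - (3/2)*R1:  [    0   -17     6  31/2 ]
R3 <- R3 - (4/3)*R1:  [     0  -38/3   -5/3   43/3 ]
R4 <- R4 - (3/2)*R1:  [   0  -10   -5  3/2 ]
R3 <- R3 - (38/51)*R2:  [       0        0  -313/51   142/51 ]
R4 <- R4 - (10/17)*R2:  [       0        0  -145/17  -259/34 ]
R4 <- R4 - (435/313)*R3:  [         0          0          0  -7191/626 ]
Multipliers (in order of application): m_{21} = 3/2, m_{31} = 4/3, m_{41} = 3/2, m_{32} = 38/51, m_{42} = 10/17, m_{43} = 435/313

multipliers: 3/2, 4/3, 3/2, 38/51, 10/17, 435/313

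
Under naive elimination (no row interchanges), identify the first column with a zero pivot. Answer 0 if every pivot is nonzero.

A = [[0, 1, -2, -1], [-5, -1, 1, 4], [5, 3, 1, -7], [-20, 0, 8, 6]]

first zero-pivot column = 1

Naive forward elimination:
Pivot entry (1,1) is zero but row 2 has -5 in column 1 -> naive elimination stops; a row interchange (e.g. R1 <-> R2) would be required here.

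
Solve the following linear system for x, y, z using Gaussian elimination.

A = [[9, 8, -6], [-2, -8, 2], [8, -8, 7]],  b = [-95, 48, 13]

Forward elimination on [A|b]:
R2 <- R2 - (-2/9)*R1:  [     0  -56/9    2/3  242/9 ]
R3 <- R3 - (8/9)*R1:  [      0  -136/9    37/3   877/9 ]
R3 <- R3 - (17/7)*R2:  [     0      0   75/7  225/7 ]
Row echelon form:
[ 9      8    -6  |    -95 ]
[ 0  -56/9   2/3  |  242/9 ]
[ 0      0  75/7  |  225/7 ]
Back-substitution:
z = (225/7) / (75/7) = 3
y = (242/9 - (2/3)*(3)) / (-56/9) = -4
x = (-95 - (8)*(-4) - (-6)*(3)) / 9 = -5

(-5, -4, 3)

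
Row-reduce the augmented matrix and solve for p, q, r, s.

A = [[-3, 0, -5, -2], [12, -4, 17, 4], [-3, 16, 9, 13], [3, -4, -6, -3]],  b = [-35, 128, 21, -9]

(5, 0, 4, 0)

Forward elimination on [A|b]:
R2 <- R2 - (-4)*R1:  [   0   -4   -3   -4  -12 ]
R3 <- R3 - (1)*R1:  [  0  16  14  15  56 ]
R4 <- R4 - (-1)*R1:  [   0   -4  -11   -5  -44 ]
R3 <- R3 - (-4)*R2:  [  0   0   2  -1   8 ]
R4 <- R4 - (1)*R2:  [   0    0   -8   -1  -32 ]
R4 <- R4 - (-4)*R3:  [  0   0   0  -5   0 ]
Row echelon form:
[ -3   0  -5  -2  |  -35 ]
[  0  -4  -3  -4  |  -12 ]
[  0   0   2  -1  |    8 ]
[  0   0   0  -5  |    0 ]
Back-substitution:
s = (0) / -5 = 0
r = (8 - (-1)*(0)) / 2 = 4
q = (-12 - (-3)*(4) - (-4)*(0)) / -4 = 0
p = (-35 - (-5)*(4) - (-2)*(0)) / -3 = 5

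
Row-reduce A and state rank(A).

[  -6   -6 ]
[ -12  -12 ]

Row reduction:
R2 <- R2 - (2)*R1:  [ 0  0 ]
Row echelon form:
[ -6  -6 ]
[  0   0 ]
Nonzero rows / pivot columns: 1

rank(A) = 1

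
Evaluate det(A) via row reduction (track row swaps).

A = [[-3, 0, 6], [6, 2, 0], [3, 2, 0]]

det(A) = 36

Forward elimination:
R2 <- R2 - (-2)*R1:  [  0   2  12 ]
R3 <- R3 - (-1)*R1:  [ 0  2  6 ]
R3 <- R3 - (1)*R2:  [  0   0  -6 ]
Upper-triangular form:
[ -3  0   6 ]
[  0  2  12 ]
[  0  0  -6 ]
det(A) = (-1)^0 * (-3) * (2) * (-6) = 36  (0 row swaps -> sign +1)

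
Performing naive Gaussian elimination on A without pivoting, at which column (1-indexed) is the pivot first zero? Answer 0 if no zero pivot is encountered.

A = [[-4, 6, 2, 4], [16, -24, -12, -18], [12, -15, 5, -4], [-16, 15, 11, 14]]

Naive forward elimination:
R2 <- R2 - (-4)*R1:  [  0   0  -4  -2 ]
R3 <- R3 - (-3)*R1:  [  0   3  11   8 ]
R4 <- R4 - (4)*R1:  [  0  -9   3  -2 ]
Matrix at this point:
[ -4   6   2   4 ]
[  0   0  -4  -2 ]
[  0   3  11   8 ]
[  0  -9   3  -2 ]
Pivot entry (2,2) is zero but row 3 has 3 in column 2 -> naive elimination stops; a row interchange (e.g. R2 <-> R3) would be required here.

first zero-pivot column = 2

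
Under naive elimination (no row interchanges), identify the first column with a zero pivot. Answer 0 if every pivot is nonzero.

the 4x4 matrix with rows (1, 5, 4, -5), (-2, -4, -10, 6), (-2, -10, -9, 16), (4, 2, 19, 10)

first zero-pivot column = 4

Naive forward elimination:
R2 <- R2 - (-2)*R1:  [  0   6  -2  -4 ]
R3 <- R3 - (-2)*R1:  [  0   0  -1   6 ]
R4 <- R4 - (4)*R1:  [   0  -18    3   30 ]
R4 <- R4 - (-3)*R2:  [  0   0  -3  18 ]
R4 <- R4 - (3)*R3:  [ 0  0  0  0 ]
Matrix at this point:
[ 1  5   4  -5 ]
[ 0  6  -2  -4 ]
[ 0  0  -1   6 ]
[ 0  0   0   0 ]
Pivot entry (4,4) in the last row is zero and there are no rows below to swap with -> zero pivot in column 4 (A is singular).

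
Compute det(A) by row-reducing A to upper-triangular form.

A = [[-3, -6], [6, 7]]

det(A) = 15

Forward elimination:
R2 <- R2 - (-2)*R1:  [  0  -5 ]
Upper-triangular form:
[ -3  -6 ]
[  0  -5 ]
det(A) = (-1)^0 * (-3) * (-5) = 15  (0 row swaps -> sign +1)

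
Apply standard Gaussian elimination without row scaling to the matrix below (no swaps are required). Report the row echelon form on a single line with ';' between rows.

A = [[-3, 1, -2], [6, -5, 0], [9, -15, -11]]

REF = [-3 1 -2; 0 -3 -4; 0 0 -1]

Forward elimination:
R2 <- R2 - (-2)*R1:  [  0  -3  -4 ]
R3 <- R3 - (-3)*R1:  [   0  -12  -17 ]
R3 <- R3 - (4)*R2:  [  0   0  -1 ]
Row echelon form:
[ -3   1  -2 ]
[  0  -3  -4 ]
[  0   0  -1 ]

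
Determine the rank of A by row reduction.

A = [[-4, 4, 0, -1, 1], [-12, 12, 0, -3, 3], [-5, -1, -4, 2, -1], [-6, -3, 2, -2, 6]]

rank(A) = 3

Row reduction:
R2 <- R2 - (3)*R1:  [ 0  0  0  0  0 ]
R3 <- R3 - (5/4)*R1:  [    0    -6    -4  13/4  -9/4 ]
R4 <- R4 - (3/2)*R1:  [    0    -9     2  -1/2   9/2 ]
R2 <-> R3   (pivot in column 2 was zero)
[ -4   4   0    -1     1 ]
[  0  -6  -4  13/4  -9/4 ]
[  0   0   0     0     0 ]
[  0  -9   2  -1/2   9/2 ]
R4 <- R4 - (3/2)*R2:  [     0      0      8  -43/8   63/8 ]
R3 <-> R4   (pivot in column 3 was zero)
[ -4   4   0     -1     1 ]
[  0  -6  -4   13/4  -9/4 ]
[  0   0   8  -43/8  63/8 ]
[  0   0   0      0     0 ]
Row echelon form:
[ -4   4   0     -1     1 ]
[  0  -6  -4   13/4  -9/4 ]
[  0   0   8  -43/8  63/8 ]
[  0   0   0      0     0 ]
Nonzero rows / pivot columns: 3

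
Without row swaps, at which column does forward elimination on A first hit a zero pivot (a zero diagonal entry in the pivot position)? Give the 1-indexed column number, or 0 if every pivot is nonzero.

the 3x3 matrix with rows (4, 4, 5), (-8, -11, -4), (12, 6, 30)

Naive forward elimination:
R2 <- R2 - (-2)*R1:  [  0  -3   6 ]
R3 <- R3 - (3)*R1:  [  0  -6  15 ]
R3 <- R3 - (2)*R2:  [ 0  0  3 ]
All pivots nonzero; naive elimination completes without hitting a zero pivot.

first zero-pivot column = 0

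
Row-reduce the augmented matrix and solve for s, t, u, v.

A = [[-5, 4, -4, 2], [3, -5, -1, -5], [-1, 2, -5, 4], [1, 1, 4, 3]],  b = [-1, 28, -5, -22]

(-3, -5, -2, -2)

Forward elimination on [A|b]:
R2 <- R2 - (-3/5)*R1:  [     0  -13/5  -17/5  -19/5  137/5 ]
R3 <- R3 - (1/5)*R1:  [     0    6/5  -21/5   18/5  -24/5 ]
R4 <- R4 - (-1/5)*R1:  [      0     9/5    16/5    17/5  -111/5 ]
R3 <- R3 - (-6/13)*R2:  [      0       0  -75/13   24/13  102/13 ]
R4 <- R4 - (-9/13)*R2:  [      0       0   11/13   10/13  -42/13 ]
R4 <- R4 - (-11/75)*R3:  [      0       0       0   26/25  -52/25 ]
Row echelon form:
[ -5      4      -4      2  |      -1 ]
[  0  -13/5   -17/5  -19/5  |   137/5 ]
[  0      0  -75/13  24/13  |  102/13 ]
[  0      0       0  26/25  |  -52/25 ]
Back-substitution:
v = (-52/25) / (26/25) = -2
u = (102/13 - (24/13)*(-2)) / (-75/13) = -2
t = (137/5 - (-17/5)*(-2) - (-19/5)*(-2)) / (-13/5) = -5
s = (-1 - (4)*(-5) - (-4)*(-2) - (2)*(-2)) / -5 = -3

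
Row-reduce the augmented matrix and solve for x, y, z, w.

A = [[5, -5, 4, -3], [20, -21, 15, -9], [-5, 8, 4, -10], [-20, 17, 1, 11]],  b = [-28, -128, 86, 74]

Forward elimination on [A|b]:
R2 <- R2 - (4)*R1:  [   0   -1   -1    3  -16 ]
R3 <- R3 - (-1)*R1:  [   0    3    8  -13   58 ]
R4 <- R4 - (-4)*R1:  [   0   -3   17   -1  -38 ]
R3 <- R3 - (-3)*R2:  [  0   0   5  -4  10 ]
R4 <- R4 - (3)*R2:  [   0    0   20  -10   10 ]
R4 <- R4 - (4)*R3:  [   0    0    0    6  -30 ]
Row echelon form:
[ 5  -5   4  -3  |  -28 ]
[ 0  -1  -1   3  |  -16 ]
[ 0   0   5  -4  |   10 ]
[ 0   0   0   6  |  -30 ]
Back-substitution:
w = (-30) / 6 = -5
z = (10 - (-4)*(-5)) / 5 = -2
y = (-16 - (-1)*(-2) - (3)*(-5)) / -1 = 3
x = (-28 - (-5)*(3) - (4)*(-2) - (-3)*(-5)) / 5 = -4

(-4, 3, -2, -5)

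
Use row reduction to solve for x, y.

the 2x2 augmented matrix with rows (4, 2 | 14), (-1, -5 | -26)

Forward elimination on [A|b]:
R2 <- R2 - (-1/4)*R1:  [     0   -9/2  -45/2 ]
Row echelon form:
[ 4     2  |     14 ]
[ 0  -9/2  |  -45/2 ]
Back-substitution:
y = (-45/2) / (-9/2) = 5
x = (14 - (2)*(5)) / 4 = 1

(1, 5)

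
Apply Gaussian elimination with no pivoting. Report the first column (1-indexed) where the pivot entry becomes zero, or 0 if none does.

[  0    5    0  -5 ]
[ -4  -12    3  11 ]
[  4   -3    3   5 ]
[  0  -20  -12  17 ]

first zero-pivot column = 1

Naive forward elimination:
Pivot entry (1,1) is zero but row 2 has -4 in column 1 -> naive elimination stops; a row interchange (e.g. R1 <-> R2) would be required here.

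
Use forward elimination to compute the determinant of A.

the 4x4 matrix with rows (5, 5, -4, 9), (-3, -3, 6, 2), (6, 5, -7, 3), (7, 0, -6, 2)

Forward elimination:
R2 <- R2 - (-3/5)*R1:  [    0     0  18/5  37/5 ]
R3 <- R3 - (6/5)*R1:  [     0     -1  -11/5  -39/5 ]
R4 <- R4 - (7/5)*R1:  [     0     -7   -2/5  -53/5 ]
R2 <-> R3   (pivot in column 2 was zero)
[ 5   5     -4      9 ]
[ 0  -1  -11/5  -39/5 ]
[ 0   0   18/5   37/5 ]
[ 0  -7   -2/5  -53/5 ]
R4 <- R4 - (7)*R2:  [  0   0  15  44 ]
R4 <- R4 - (25/6)*R3:  [    0     0     0  79/6 ]
Upper-triangular form:
[ 5   5     -4      9 ]
[ 0  -1  -11/5  -39/5 ]
[ 0   0   18/5   37/5 ]
[ 0   0      0   79/6 ]
det(A) = (-1)^1 * (5) * (-1) * (18/5) * (79/6) = 237  (1 row swap -> sign -1)

det(A) = 237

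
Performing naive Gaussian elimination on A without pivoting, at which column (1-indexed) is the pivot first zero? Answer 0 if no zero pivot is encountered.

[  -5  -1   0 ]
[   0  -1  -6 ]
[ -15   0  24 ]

Naive forward elimination:
R3 <- R3 - (3)*R1:  [  0   3  24 ]
R3 <- R3 - (-3)*R2:  [ 0  0  6 ]
All pivots nonzero; naive elimination completes without hitting a zero pivot.

first zero-pivot column = 0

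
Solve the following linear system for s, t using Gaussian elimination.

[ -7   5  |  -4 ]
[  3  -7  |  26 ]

(-3, -5)

Forward elimination on [A|b]:
R2 <- R2 - (-3/7)*R1:  [     0  -34/7  170/7 ]
Row echelon form:
[ -7      5  |     -4 ]
[  0  -34/7  |  170/7 ]
Back-substitution:
t = (170/7) / (-34/7) = -5
s = (-4 - (5)*(-5)) / -7 = -3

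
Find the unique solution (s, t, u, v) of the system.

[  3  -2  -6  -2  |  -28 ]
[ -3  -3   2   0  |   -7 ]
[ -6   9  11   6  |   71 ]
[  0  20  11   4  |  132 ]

Forward elimination on [A|b]:
R2 <- R2 - (-1)*R1:  [   0   -5   -4   -2  -35 ]
R3 <- R3 - (-2)*R1:  [  0   5  -1   2  15 ]
R3 <- R3 - (-1)*R2:  [   0    0   -5    0  -20 ]
R4 <- R4 - (-4)*R2:  [  0   0  -5  -4  -8 ]
R4 <- R4 - (1)*R3:  [  0   0   0  -4  12 ]
Row echelon form:
[ 3  -2  -6  -2  |  -28 ]
[ 0  -5  -4  -2  |  -35 ]
[ 0   0  -5   0  |  -20 ]
[ 0   0   0  -4  |   12 ]
Back-substitution:
v = (12) / -4 = -3
u = (-20) / -5 = 4
t = (-35 - (-4)*(4) - (-2)*(-3)) / -5 = 5
s = (-28 - (-2)*(5) - (-6)*(4) - (-2)*(-3)) / 3 = 0

(0, 5, 4, -3)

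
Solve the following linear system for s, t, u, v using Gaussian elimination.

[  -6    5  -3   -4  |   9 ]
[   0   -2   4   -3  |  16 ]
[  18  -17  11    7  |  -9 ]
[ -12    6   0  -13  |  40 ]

Forward elimination on [A|b]:
R3 <- R3 - (-3)*R1:  [  0  -2   2  -5  18 ]
R4 <- R4 - (2)*R1:  [  0  -4   6  -5  22 ]
R3 <- R3 - (1)*R2:  [  0   0  -2  -2   2 ]
R4 <- R4 - (2)*R2:  [   0    0   -2    1  -10 ]
R4 <- R4 - (1)*R3:  [   0    0    0    3  -12 ]
Row echelon form:
[ -6   5  -3  -4  |    9 ]
[  0  -2   4  -3  |   16 ]
[  0   0  -2  -2  |    2 ]
[  0   0   0   3  |  -12 ]
Back-substitution:
v = (-12) / 3 = -4
u = (2 - (-2)*(-4)) / -2 = 3
t = (16 - (4)*(3) - (-3)*(-4)) / -2 = 4
s = (9 - (5)*(4) - (-3)*(3) - (-4)*(-4)) / -6 = 3

(3, 4, 3, -4)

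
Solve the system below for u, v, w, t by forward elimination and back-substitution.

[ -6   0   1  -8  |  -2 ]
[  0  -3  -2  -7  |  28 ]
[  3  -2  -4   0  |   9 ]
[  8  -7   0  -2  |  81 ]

Forward elimination on [A|b]:
R3 <- R3 - (-1/2)*R1:  [    0    -2  -7/2    -4     8 ]
R4 <- R4 - (-4/3)*R1:  [     0     -7    4/3  -38/3  235/3 ]
R3 <- R3 - (2/3)*R2:  [     0      0  -13/6    2/3  -32/3 ]
R4 <- R4 - (7/3)*R2:  [    0     0     6  11/3    13 ]
R4 <- R4 - (-36/13)*R3:  [       0        0        0   215/39  -215/13 ]
Row echelon form:
[ -6   0      1      -8  |       -2 ]
[  0  -3     -2      -7  |       28 ]
[  0   0  -13/6     2/3  |    -32/3 ]
[  0   0      0  215/39  |  -215/13 ]
Back-substitution:
t = (-215/13) / (215/39) = -3
w = (-32/3 - (2/3)*(-3)) / (-13/6) = 4
v = (28 - (-2)*(4) - (-7)*(-3)) / -3 = -5
u = (-2 - (1)*(4) - (-8)*(-3)) / -6 = 5

(5, -5, 4, -3)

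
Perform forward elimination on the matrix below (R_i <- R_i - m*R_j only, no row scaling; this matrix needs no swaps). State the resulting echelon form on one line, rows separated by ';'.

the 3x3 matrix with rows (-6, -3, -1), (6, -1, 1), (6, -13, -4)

REF = [-6 -3 -1; 0 -4 0; 0 0 -5]

Forward elimination:
R2 <- R2 - (-1)*R1:  [  0  -4   0 ]
R3 <- R3 - (-1)*R1:  [   0  -16   -5 ]
R3 <- R3 - (4)*R2:  [  0   0  -5 ]
Row echelon form:
[ -6  -3  -1 ]
[  0  -4   0 ]
[  0   0  -5 ]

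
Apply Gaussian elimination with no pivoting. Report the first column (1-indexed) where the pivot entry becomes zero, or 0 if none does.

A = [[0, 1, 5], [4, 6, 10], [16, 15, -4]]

Naive forward elimination:
Pivot entry (1,1) is zero but row 2 has 4 in column 1 -> naive elimination stops; a row interchange (e.g. R1 <-> R2) would be required here.

first zero-pivot column = 1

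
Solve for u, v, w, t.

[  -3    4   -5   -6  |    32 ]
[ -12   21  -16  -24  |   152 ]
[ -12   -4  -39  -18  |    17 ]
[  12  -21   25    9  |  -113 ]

Forward elimination on [A|b]:
R2 <- R2 - (4)*R1:  [  0   5   4   0  24 ]
R3 <- R3 - (4)*R1:  [    0   -20   -19     6  -111 ]
R4 <- R4 - (-4)*R1:  [   0   -5    5  -15   15 ]
R3 <- R3 - (-4)*R2:  [   0    0   -3    6  -15 ]
R4 <- R4 - (-1)*R2:  [   0    0    9  -15   39 ]
R4 <- R4 - (-3)*R3:  [  0   0   0   3  -6 ]
Row echelon form:
[ -3  4  -5  -6  |   32 ]
[  0  5   4   0  |   24 ]
[  0  0  -3   6  |  -15 ]
[  0  0   0   3  |   -6 ]
Back-substitution:
t = (-6) / 3 = -2
w = (-15 - (6)*(-2)) / -3 = 1
v = (24 - (4)*(1)) / 5 = 4
u = (32 - (4)*(4) - (-5)*(1) - (-6)*(-2)) / -3 = -3

(-3, 4, 1, -2)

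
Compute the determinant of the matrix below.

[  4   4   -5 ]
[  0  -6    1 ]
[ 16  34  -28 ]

Forward elimination:
R3 <- R3 - (4)*R1:  [  0  18  -8 ]
R3 <- R3 - (-3)*R2:  [  0   0  -5 ]
Upper-triangular form:
[ 4   4  -5 ]
[ 0  -6   1 ]
[ 0   0  -5 ]
det(A) = (-1)^0 * (4) * (-6) * (-5) = 120  (0 row swaps -> sign +1)

det(A) = 120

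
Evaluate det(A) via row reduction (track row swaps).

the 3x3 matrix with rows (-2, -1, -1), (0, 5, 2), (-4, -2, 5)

det(A) = -70

Forward elimination:
R3 <- R3 - (2)*R1:  [ 0  0  7 ]
Upper-triangular form:
[ -2  -1  -1 ]
[  0   5   2 ]
[  0   0   7 ]
det(A) = (-1)^0 * (-2) * (5) * (7) = -70  (0 row swaps -> sign +1)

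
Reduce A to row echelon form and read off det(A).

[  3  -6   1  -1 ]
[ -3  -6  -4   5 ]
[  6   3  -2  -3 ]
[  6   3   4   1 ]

det(A) = 1980

Forward elimination:
R2 <- R2 - (-1)*R1:  [   0  -12   -3    4 ]
R3 <- R3 - (2)*R1:  [  0  15  -4  -1 ]
R4 <- R4 - (2)*R1:  [  0  15   2   3 ]
R3 <- R3 - (-5/4)*R2:  [     0      0  -31/4      4 ]
R4 <- R4 - (-5/4)*R2:  [    0     0  -7/4     8 ]
R4 <- R4 - (7/31)*R3:  [      0       0       0  220/31 ]
Upper-triangular form:
[ 3   -6      1      -1 ]
[ 0  -12     -3       4 ]
[ 0    0  -31/4       4 ]
[ 0    0      0  220/31 ]
det(A) = (-1)^0 * (3) * (-12) * (-31/4) * (220/31) = 1980  (0 row swaps -> sign +1)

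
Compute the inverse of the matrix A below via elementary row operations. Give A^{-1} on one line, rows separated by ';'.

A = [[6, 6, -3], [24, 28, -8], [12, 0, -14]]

Gauss-Jordan on [A | I]:
R1 <- (1/6)*R1:  [    1     1  -1/2  |   1/6     0     0 ]
R2 <- R2 - (24)*R1:  [  0   4   4  |  -4   1   0 ]
R3 <- R3 - (12)*R1:  [   0  -12   -8  |   -2    0    1 ]
R2 <- (1/4)*R2:  [   0    1    1  |   -1  1/4    0 ]
R1 <- R1 - (1)*R2:  [    1     0  -3/2  |   7/6  -1/4     0 ]
R3 <- R3 - (-12)*R2:  [   0    0    4  |  -14    3    1 ]
R3 <- (1/4)*R3:  [    0     0     1  |  -7/2   3/4   1/4 ]
R1 <- R1 - (-3/2)*R3:  [      1       0       0  |  -49/12     7/8     3/8 ]
R2 <- R2 - (1)*R3:  [    0     1     0  |   5/2  -1/2  -1/4 ]
Right block of [I | A^{-1}] is the inverse:
[ -49/12   7/8   3/8 ]
[    5/2  -1/2  -1/4 ]
[   -7/2   3/4   1/4 ]

inverse = [-49/12 7/8 3/8; 5/2 -1/2 -1/4; -7/2 3/4 1/4]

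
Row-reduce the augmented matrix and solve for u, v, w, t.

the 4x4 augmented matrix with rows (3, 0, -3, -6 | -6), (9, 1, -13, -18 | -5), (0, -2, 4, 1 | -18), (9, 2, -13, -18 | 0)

(-4, 5, -2, 0)

Forward elimination on [A|b]:
R2 <- R2 - (3)*R1:  [  0   1  -4   0  13 ]
R4 <- R4 - (3)*R1:  [  0   2  -4   0  18 ]
R3 <- R3 - (-2)*R2:  [  0   0  -4   1   8 ]
R4 <- R4 - (2)*R2:  [  0   0   4   0  -8 ]
R4 <- R4 - (-1)*R3:  [ 0  0  0  1  0 ]
Row echelon form:
[ 3  0  -3  -6  |  -6 ]
[ 0  1  -4   0  |  13 ]
[ 0  0  -4   1  |   8 ]
[ 0  0   0   1  |   0 ]
Back-substitution:
t = (0) / 1 = 0
w = (8 - (1)*(0)) / -4 = -2
v = (13 - (-4)*(-2)) / 1 = 5
u = (-6 - (-3)*(-2) - (-6)*(0)) / 3 = -4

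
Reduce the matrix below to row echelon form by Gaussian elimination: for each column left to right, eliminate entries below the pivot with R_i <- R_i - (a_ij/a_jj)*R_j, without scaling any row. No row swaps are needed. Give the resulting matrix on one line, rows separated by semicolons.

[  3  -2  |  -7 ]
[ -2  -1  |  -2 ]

Forward elimination:
R2 <- R2 - (-2/3)*R1:  [     0   -7/3  -20/3 ]
Row echelon form:
[ 3    -2  |     -7 ]
[ 0  -7/3  |  -20/3 ]

REF = [3 -2 -7; 0 -7/3 -20/3]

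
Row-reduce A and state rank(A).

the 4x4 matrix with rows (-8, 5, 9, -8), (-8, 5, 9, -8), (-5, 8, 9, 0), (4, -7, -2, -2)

Row reduction:
R2 <- R2 - (1)*R1:  [ 0  0  0  0 ]
R3 <- R3 - (5/8)*R1:  [    0  39/8  27/8     5 ]
R4 <- R4 - (-1/2)*R1:  [    0  -9/2   5/2    -6 ]
R2 <-> R3   (pivot in column 2 was zero)
[ -8     5     9  -8 ]
[  0  39/8  27/8   5 ]
[  0     0     0   0 ]
[  0  -9/2   5/2  -6 ]
R4 <- R4 - (-12/13)*R2:  [      0       0   73/13  -18/13 ]
R3 <-> R4   (pivot in column 3 was zero)
[ -8     5      9      -8 ]
[  0  39/8   27/8       5 ]
[  0     0  73/13  -18/13 ]
[  0     0      0       0 ]
Row echelon form:
[ -8     5      9      -8 ]
[  0  39/8   27/8       5 ]
[  0     0  73/13  -18/13 ]
[  0     0      0       0 ]
Nonzero rows / pivot columns: 3

rank(A) = 3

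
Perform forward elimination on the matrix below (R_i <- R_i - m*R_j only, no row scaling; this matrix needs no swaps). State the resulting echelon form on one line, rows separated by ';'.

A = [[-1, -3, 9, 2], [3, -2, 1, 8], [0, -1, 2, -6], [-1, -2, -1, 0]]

REF = [-1 -3 9 2; 0 -11 28 14; 0 0 -6/11 -80/11; 0 0 0 296/3]

Forward elimination:
R2 <- R2 - (-3)*R1:  [   0  -11   28   14 ]
R4 <- R4 - (1)*R1:  [   0    1  -10   -2 ]
R3 <- R3 - (1/11)*R2:  [      0       0   -6/11  -80/11 ]
R4 <- R4 - (-1/11)*R2:  [      0       0  -82/11   -8/11 ]
R4 <- R4 - (41/3)*R3:  [     0      0      0  296/3 ]
Row echelon form:
[ -1   -3      9       2 ]
[  0  -11     28      14 ]
[  0    0  -6/11  -80/11 ]
[  0    0      0   296/3 ]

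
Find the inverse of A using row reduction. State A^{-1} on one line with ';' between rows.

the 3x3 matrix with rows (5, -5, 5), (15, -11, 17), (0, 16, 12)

inverse = [-101/20 7/4 -3/8; -9/4 3/4 -1/8; 3 -1 1/4]

Gauss-Jordan on [A | I]:
R1 <- (1/5)*R1:  [   1   -1    1  |  1/5    0    0 ]
R2 <- R2 - (15)*R1:  [  0   4   2  |  -3   1   0 ]
R2 <- (1/4)*R2:  [    0     1   1/2  |  -3/4   1/4     0 ]
R1 <- R1 - (-1)*R2:  [      1       0     3/2  |  -11/20     1/4       0 ]
R3 <- R3 - (16)*R2:  [  0   0   4  |  12  -4   1 ]
R3 <- (1/4)*R3:  [   0    0    1  |    3   -1  1/4 ]
R1 <- R1 - (3/2)*R3:  [       1        0        0  |  -101/20      7/4     -3/8 ]
R2 <- R2 - (1/2)*R3:  [    0     1     0  |  -9/4   3/4  -1/8 ]
Right block of [I | A^{-1}] is the inverse:
[ -101/20  7/4  -3/8 ]
[    -9/4  3/4  -1/8 ]
[       3   -1   1/4 ]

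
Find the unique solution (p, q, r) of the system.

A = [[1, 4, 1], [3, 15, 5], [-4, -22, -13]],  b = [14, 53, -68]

(-4, 5, -2)

Forward elimination on [A|b]:
R2 <- R2 - (3)*R1:  [  0   3   2  11 ]
R3 <- R3 - (-4)*R1:  [   0   -6   -9  -12 ]
R3 <- R3 - (-2)*R2:  [  0   0  -5  10 ]
Row echelon form:
[ 1  4   1  |  14 ]
[ 0  3   2  |  11 ]
[ 0  0  -5  |  10 ]
Back-substitution:
r = (10) / -5 = -2
q = (11 - (2)*(-2)) / 3 = 5
p = (14 - (4)*(5) - (1)*(-2)) / 1 = -4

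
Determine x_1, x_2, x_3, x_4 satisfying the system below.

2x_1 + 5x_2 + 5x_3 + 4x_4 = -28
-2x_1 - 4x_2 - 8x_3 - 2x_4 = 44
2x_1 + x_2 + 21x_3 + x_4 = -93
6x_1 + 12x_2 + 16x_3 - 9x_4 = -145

(-5, -2, -4, 3)

Forward elimination on [A|b]:
R2 <- R2 - (-1)*R1:  [  0   1  -3   2  16 ]
R3 <- R3 - (1)*R1:  [   0   -4   16   -3  -65 ]
R4 <- R4 - (3)*R1:  [   0   -3    1  -21  -61 ]
R3 <- R3 - (-4)*R2:  [  0   0   4   5  -1 ]
R4 <- R4 - (-3)*R2:  [   0    0   -8  -15  -13 ]
R4 <- R4 - (-2)*R3:  [   0    0    0   -5  -15 ]
Row echelon form:
[ 2  5   5   4  |  -28 ]
[ 0  1  -3   2  |   16 ]
[ 0  0   4   5  |   -1 ]
[ 0  0   0  -5  |  -15 ]
Back-substitution:
x_4 = (-15) / -5 = 3
x_3 = (-1 - (5)*(3)) / 4 = -4
x_2 = (16 - (-3)*(-4) - (2)*(3)) / 1 = -2
x_1 = (-28 - (5)*(-2) - (5)*(-4) - (4)*(3)) / 2 = -5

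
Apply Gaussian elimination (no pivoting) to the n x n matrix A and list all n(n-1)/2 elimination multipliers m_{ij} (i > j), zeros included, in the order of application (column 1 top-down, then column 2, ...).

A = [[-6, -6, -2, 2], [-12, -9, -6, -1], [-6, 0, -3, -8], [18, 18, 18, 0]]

Forward elimination:
R2 <- R2 - (2)*R1:  [  0   3  -2  -5 ]
R3 <- R3 - (1)*R1:  [   0    6   -1  -10 ]
R4 <- R4 - (-3)*R1:  [  0   0  12   6 ]
R3 <- R3 - (2)*R2:  [ 0  0  3  0 ]
R4: entry in column 2 is already 0 -> m_{42} = 0 (no row operation needed)
R4 <- R4 - (4)*R3:  [ 0  0  0  6 ]
Multipliers (in order of application): m_{21} = 2, m_{31} = 1, m_{41} = -3, m_{32} = 2, m_{42} = 0, m_{43} = 4

multipliers: 2, 1, -3, 2, 0, 4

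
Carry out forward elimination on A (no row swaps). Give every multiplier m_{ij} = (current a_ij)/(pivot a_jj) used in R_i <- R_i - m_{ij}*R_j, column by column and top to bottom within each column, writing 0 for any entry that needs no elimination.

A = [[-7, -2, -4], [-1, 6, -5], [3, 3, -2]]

Forward elimination:
R2 <- R2 - (1/7)*R1:  [     0   44/7  -31/7 ]
R3 <- R3 - (-3/7)*R1:  [     0   15/7  -26/7 ]
R3 <- R3 - (15/44)*R2:  [      0       0  -97/44 ]
Multipliers (in order of application): m_{21} = 1/7, m_{31} = -3/7, m_{32} = 15/44

multipliers: 1/7, -3/7, 15/44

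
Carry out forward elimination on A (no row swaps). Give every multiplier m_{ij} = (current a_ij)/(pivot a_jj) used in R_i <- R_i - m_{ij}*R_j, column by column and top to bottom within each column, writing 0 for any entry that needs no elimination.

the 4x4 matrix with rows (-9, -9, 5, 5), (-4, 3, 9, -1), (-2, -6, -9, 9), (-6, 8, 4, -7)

Forward elimination:
R2 <- R2 - (4/9)*R1:  [     0      7   61/9  -29/9 ]
R3 <- R3 - (2/9)*R1:  [     0     -4  -91/9   71/9 ]
R4 <- R4 - (2/3)*R1:  [     0     14    2/3  -31/3 ]
R3 <- R3 - (-4/7)*R2:  [       0        0  -131/21   127/21 ]
R4 <- R4 - (2)*R2:  [      0       0  -116/9   -35/9 ]
R4 <- R4 - (812/393)*R3:  [         0          0          0  -6439/393 ]
Multipliers (in order of application): m_{21} = 4/9, m_{31} = 2/9, m_{41} = 2/3, m_{32} = -4/7, m_{42} = 2, m_{43} = 812/393

multipliers: 4/9, 2/9, 2/3, -4/7, 2, 812/393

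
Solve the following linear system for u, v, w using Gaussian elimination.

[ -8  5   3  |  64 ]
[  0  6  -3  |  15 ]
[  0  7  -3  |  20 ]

Forward elimination on [A|b]:
R3 <- R3 - (7/6)*R2:  [   0    0  1/2  5/2 ]
Row echelon form:
[ -8  5    3  |   64 ]
[  0  6   -3  |   15 ]
[  0  0  1/2  |  5/2 ]
Back-substitution:
w = (5/2) / (1/2) = 5
v = (15 - (-3)*(5)) / 6 = 5
u = (64 - (5)*(5) - (3)*(5)) / -8 = -3

(-3, 5, 5)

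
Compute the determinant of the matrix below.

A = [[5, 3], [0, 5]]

Forward elimination:
Upper-triangular form:
[ 5  3 ]
[ 0  5 ]
det(A) = (-1)^0 * (5) * (5) = 25  (0 row swaps -> sign +1)

det(A) = 25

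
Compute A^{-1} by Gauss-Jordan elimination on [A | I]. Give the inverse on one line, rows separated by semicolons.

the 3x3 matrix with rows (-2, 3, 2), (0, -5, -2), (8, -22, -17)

Gauss-Jordan on [A | I]:
R1 <- (1/-2)*R1:  [    1  -3/2    -1  |  -1/2     0     0 ]
R3 <- R3 - (8)*R1:  [   0  -10   -9  |    4    0    1 ]
R2 <- (1/-5)*R2:  [    0     1   2/5  |     0  -1/5     0 ]
R1 <- R1 - (-3/2)*R2:  [     1      0   -2/5  |   -1/2  -3/10      0 ]
R3 <- R3 - (-10)*R2:  [  0   0  -5  |   4  -2   1 ]
R3 <- (1/-5)*R3:  [    0     0     1  |  -4/5   2/5  -1/5 ]
R1 <- R1 - (-2/5)*R3:  [      1       0       0  |  -41/50   -7/50   -2/25 ]
R2 <- R2 - (2/5)*R3:  [     0      1      0  |   8/25  -9/25   2/25 ]
Right block of [I | A^{-1}] is the inverse:
[ -41/50  -7/50  -2/25 ]
[   8/25  -9/25   2/25 ]
[   -4/5    2/5   -1/5 ]

inverse = [-41/50 -7/50 -2/25; 8/25 -9/25 2/25; -4/5 2/5 -1/5]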